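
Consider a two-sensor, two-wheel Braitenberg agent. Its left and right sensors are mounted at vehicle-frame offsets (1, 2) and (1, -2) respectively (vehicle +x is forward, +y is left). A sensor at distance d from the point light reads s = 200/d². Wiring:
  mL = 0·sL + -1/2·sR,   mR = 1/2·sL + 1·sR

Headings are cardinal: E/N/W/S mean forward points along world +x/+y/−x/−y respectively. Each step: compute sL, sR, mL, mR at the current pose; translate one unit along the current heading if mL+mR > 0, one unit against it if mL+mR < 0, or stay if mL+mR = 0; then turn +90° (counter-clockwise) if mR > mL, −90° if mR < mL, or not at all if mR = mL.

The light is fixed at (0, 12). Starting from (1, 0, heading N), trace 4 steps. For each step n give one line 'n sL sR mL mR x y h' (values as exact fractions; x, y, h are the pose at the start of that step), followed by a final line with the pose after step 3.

0 100/61 20/13 -10/13 1870/793 1 0 N
1 200/169 200/81 -100/81 41900/13689 1 1 W
2 50/37 50/37 -25/37 75/37 0 1 S
3 200/101 200/197 -100/197 39900/19897 0 0 E
final 1 0 N

n=0: pose=(1,0,N); sL=100/61, sR=20/13; mL=-10/13, mR=1870/793; mL+mR=1260/793 → advance +1; mR−mL=2480/793 → turn +1·90°
n=1: pose=(1,1,W); sL=200/169, sR=200/81; mL=-100/81, mR=41900/13689; mL+mR=25000/13689 → advance +1; mR−mL=19600/4563 → turn +1·90°
n=2: pose=(0,1,S); sL=50/37, sR=50/37; mL=-25/37, mR=75/37; mL+mR=50/37 → advance +1; mR−mL=100/37 → turn +1·90°
n=3: pose=(0,0,E); sL=200/101, sR=200/197; mL=-100/197, mR=39900/19897; mL+mR=29800/19897 → advance +1; mR−mL=50000/19897 → turn +1·90°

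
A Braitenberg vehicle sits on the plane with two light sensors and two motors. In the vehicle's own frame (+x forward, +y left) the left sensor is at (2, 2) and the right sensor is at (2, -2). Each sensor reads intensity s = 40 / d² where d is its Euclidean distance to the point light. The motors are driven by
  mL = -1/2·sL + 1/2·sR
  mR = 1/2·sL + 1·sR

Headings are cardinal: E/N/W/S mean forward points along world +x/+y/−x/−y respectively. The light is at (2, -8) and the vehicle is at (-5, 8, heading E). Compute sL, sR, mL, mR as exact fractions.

40/349 40/221 2560/77129 18380/77129

left sensor world pos  = (-3, 10); dL² = 349
right sensor world pos = (-3, 6); dR² = 221
sL = 40/349 = 40/349
sR = 40/221 = 40/221
mL = -1/2·sL + 1/2·sR = 2560/77129
mR = 1/2·sL + 1·sR = 18380/77129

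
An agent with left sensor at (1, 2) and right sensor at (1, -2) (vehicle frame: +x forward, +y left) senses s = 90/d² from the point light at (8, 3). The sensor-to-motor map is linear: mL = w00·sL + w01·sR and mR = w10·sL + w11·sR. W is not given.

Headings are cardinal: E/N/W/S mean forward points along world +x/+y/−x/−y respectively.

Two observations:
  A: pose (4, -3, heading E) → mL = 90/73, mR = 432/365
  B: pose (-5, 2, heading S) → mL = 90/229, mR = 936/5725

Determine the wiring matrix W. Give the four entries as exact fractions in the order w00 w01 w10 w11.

obs A: pose=(4,-3,E) → sL=18/5, sR=90/73, mL=90/73, mR=432/365
obs B: pose=(-5,2,S) → sL=18/25, sR=90/229, mL=90/229, mR=936/5725
sensor matrix S = [[18/5, 90/73], [18/25, 90/229]]; det S = 44064/83585
solve [mL_A; mL_B] = S·[w00; w01] and [mR_A; mR_B] = S·[w10; w11]:
  w00 = 0, w01 = 1, w10 = 1/2, w11 = -1/2

0 1 1/2 -1/2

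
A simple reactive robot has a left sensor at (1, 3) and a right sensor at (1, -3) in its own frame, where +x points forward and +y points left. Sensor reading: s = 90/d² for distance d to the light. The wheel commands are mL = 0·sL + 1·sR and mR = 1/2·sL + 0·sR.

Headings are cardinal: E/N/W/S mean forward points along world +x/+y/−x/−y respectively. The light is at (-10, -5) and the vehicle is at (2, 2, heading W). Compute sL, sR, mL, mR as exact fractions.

left sensor world pos  = (1, -1); dL² = 137
right sensor world pos = (1, 5); dR² = 221
sL = 90/137 = 90/137
sR = 90/221 = 90/221
mL = 0·sL + 1·sR = 90/221
mR = 1/2·sL + 0·sR = 45/137

90/137 90/221 90/221 45/137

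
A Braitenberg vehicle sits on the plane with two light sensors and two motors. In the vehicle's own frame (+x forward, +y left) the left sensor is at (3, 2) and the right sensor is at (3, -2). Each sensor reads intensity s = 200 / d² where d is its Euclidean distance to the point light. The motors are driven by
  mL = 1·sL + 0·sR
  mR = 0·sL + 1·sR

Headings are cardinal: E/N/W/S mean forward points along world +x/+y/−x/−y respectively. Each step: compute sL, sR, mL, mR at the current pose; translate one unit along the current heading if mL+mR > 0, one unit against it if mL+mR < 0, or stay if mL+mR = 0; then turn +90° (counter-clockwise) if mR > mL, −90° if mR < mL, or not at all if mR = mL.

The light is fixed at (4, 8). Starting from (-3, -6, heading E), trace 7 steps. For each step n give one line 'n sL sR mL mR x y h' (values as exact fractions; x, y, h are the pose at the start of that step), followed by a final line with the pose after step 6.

n=0: pose=(-3,-6,E); sL=5/4, sR=25/34; mL=5/4, mR=25/34; mL+mR=135/68 → advance +1; mR−mL=-35/68 → turn -1·90°
n=1: pose=(-2,-6,S); sL=40/61, sR=200/353; mL=40/61, mR=200/353; mL+mR=26320/21533 → advance +1; mR−mL=-1920/21533 → turn -1·90°
n=2: pose=(-2,-7,W); sL=20/37, sR=4/5; mL=20/37, mR=4/5; mL+mR=248/185 → advance +1; mR−mL=48/185 → turn +1·90°
n=3: pose=(-3,-7,S); sL=200/349, sR=40/81; mL=200/349, mR=40/81; mL+mR=30160/28269 → advance +1; mR−mL=-2240/28269 → turn -1·90°
n=4: pose=(-3,-8,W); sL=25/53, sR=25/37; mL=25/53, mR=25/37; mL+mR=2250/1961 → advance +1; mR−mL=400/1961 → turn +1·90°
n=5: pose=(-4,-8,S); sL=200/397, sR=200/461; mL=200/397, mR=200/461; mL+mR=171600/183017 → advance +1; mR−mL=-12800/183017 → turn -1·90°
n=6: pose=(-4,-9,W); sL=100/241, sR=100/173; mL=100/241, mR=100/173; mL+mR=41400/41693 → advance +1; mR−mL=6800/41693 → turn +1·90°

0 5/4 25/34 5/4 25/34 -3 -6 E
1 40/61 200/353 40/61 200/353 -2 -6 S
2 20/37 4/5 20/37 4/5 -2 -7 W
3 200/349 40/81 200/349 40/81 -3 -7 S
4 25/53 25/37 25/53 25/37 -3 -8 W
5 200/397 200/461 200/397 200/461 -4 -8 S
6 100/241 100/173 100/241 100/173 -4 -9 W
final -5 -9 S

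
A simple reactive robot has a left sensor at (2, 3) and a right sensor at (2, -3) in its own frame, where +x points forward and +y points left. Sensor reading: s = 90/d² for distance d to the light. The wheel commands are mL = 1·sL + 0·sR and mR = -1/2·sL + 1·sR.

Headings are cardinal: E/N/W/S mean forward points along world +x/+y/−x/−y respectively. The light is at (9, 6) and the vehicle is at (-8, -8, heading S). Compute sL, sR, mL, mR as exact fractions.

left sensor world pos  = (-5, -10); dL² = 452
right sensor world pos = (-11, -10); dR² = 656
sL = 90/452 = 45/226
sR = 90/656 = 45/328
mL = 1·sL + 0·sR = 45/226
mR = -1/2·sL + 1·sR = 1395/37064

45/226 45/328 45/226 1395/37064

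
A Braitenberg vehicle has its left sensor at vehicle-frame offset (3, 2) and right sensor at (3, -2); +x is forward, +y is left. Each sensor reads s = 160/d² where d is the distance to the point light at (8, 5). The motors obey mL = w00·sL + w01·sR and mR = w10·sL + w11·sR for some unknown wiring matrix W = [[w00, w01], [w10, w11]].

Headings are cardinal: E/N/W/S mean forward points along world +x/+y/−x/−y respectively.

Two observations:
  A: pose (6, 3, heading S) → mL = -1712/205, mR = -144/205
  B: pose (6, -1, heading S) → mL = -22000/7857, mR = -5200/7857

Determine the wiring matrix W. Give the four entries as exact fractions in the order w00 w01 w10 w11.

-1 -1/2 1/2 -1

obs A: pose=(6,3,S) → sL=32/5, sR=160/41, mL=-1712/205, mR=-144/205
obs B: pose=(6,-1,S) → sL=160/81, sR=160/97, mL=-22000/7857, mR=-5200/7857
sensor matrix S = [[32/5, 160/41], [160/81, 160/97]]; det S = 917504/322137
solve [mL_A; mL_B] = S·[w00; w01] and [mR_A; mR_B] = S·[w10; w11]:
  w00 = -1, w01 = -1/2, w10 = 1/2, w11 = -1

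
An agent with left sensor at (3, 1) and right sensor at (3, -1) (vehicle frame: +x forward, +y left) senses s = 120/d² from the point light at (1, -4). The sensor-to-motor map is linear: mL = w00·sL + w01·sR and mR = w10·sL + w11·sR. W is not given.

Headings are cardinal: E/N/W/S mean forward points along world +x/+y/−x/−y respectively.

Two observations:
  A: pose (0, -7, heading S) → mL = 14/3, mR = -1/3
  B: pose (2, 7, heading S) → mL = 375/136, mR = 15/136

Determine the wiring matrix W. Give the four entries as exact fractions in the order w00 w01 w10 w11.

obs A: pose=(0,-7,S) → sL=10/3, sR=3, mL=14/3, mR=-1/3
obs B: pose=(2,7,S) → sL=30/17, sR=15/8, mL=375/136, mR=15/136
sensor matrix S = [[10/3, 3], [30/17, 15/8]]; det S = 65/68
solve [mL_A; mL_B] = S·[w00; w01] and [mR_A; mR_B] = S·[w10; w11]:
  w00 = 1/2, w01 = 1, w10 = -1, w11 = 1

1/2 1 -1 1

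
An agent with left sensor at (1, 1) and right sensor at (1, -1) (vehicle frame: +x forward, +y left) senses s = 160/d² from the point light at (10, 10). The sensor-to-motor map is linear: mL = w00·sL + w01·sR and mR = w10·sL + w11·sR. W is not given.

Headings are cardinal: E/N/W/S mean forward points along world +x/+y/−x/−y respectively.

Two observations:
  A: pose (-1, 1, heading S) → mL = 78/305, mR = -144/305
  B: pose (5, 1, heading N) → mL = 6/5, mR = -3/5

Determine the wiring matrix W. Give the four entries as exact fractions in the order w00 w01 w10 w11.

-1/2 1 -1 1/2

obs A: pose=(-1,1,S) → sL=4/5, sR=40/61, mL=78/305, mR=-144/305
obs B: pose=(5,1,N) → sL=8/5, sR=2, mL=6/5, mR=-3/5
sensor matrix S = [[4/5, 40/61], [8/5, 2]]; det S = 168/305
solve [mL_A; mL_B] = S·[w00; w01] and [mR_A; mR_B] = S·[w10; w11]:
  w00 = -1/2, w01 = 1, w10 = -1, w11 = 1/2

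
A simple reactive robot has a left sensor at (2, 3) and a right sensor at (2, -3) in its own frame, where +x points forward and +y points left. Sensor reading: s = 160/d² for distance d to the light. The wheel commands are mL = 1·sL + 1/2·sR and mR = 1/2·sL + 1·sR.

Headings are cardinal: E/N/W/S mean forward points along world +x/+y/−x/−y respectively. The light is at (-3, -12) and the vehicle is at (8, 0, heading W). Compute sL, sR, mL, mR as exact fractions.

80/81 80/153 1720/1377 1400/1377

left sensor world pos  = (6, -3); dL² = 162
right sensor world pos = (6, 3); dR² = 306
sL = 160/162 = 80/81
sR = 160/306 = 80/153
mL = 1·sL + 1/2·sR = 1720/1377
mR = 1/2·sL + 1·sR = 1400/1377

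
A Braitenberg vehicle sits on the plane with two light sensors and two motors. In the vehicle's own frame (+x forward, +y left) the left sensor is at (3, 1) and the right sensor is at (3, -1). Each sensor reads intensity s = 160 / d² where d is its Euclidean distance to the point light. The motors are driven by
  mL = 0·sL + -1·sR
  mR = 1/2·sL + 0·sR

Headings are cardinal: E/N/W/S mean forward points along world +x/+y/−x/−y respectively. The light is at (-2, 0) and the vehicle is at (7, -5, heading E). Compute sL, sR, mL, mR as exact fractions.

left sensor world pos  = (10, -4); dL² = 160
right sensor world pos = (10, -6); dR² = 180
sL = 160/160 = 1
sR = 160/180 = 8/9
mL = 0·sL + -1·sR = -8/9
mR = 1/2·sL + 0·sR = 1/2

1 8/9 -8/9 1/2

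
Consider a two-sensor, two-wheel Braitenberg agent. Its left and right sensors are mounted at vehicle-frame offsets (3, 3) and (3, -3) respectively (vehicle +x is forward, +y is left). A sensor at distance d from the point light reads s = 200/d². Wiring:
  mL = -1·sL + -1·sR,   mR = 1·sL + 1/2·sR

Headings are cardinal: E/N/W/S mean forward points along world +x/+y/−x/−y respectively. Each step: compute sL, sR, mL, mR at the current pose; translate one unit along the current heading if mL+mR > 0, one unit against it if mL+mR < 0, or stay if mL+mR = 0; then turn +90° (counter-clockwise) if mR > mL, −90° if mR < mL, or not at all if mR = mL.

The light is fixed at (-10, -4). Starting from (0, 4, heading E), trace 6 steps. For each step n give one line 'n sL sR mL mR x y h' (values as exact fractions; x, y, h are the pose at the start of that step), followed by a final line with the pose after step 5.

0 20/29 100/97 -4840/2813 3390/2813 0 4 E
1 200/157 40/53 -16880/8321 13740/8321 -1 4 N
2 50/13 25/17 -1175/221 2025/442 -1 3 W
3 40/37 40/13 -2000/481 1260/481 0 3 S
4 20/29 100/97 -4840/2813 3390/2813 0 4 E
5 200/157 40/53 -16880/8321 13740/8321 -1 4 N
final -1 3 W

n=0: pose=(0,4,E); sL=20/29, sR=100/97; mL=-4840/2813, mR=3390/2813; mL+mR=-50/97 → advance -1; mR−mL=8230/2813 → turn +1·90°
n=1: pose=(-1,4,N); sL=200/157, sR=40/53; mL=-16880/8321, mR=13740/8321; mL+mR=-20/53 → advance -1; mR−mL=30620/8321 → turn +1·90°
n=2: pose=(-1,3,W); sL=50/13, sR=25/17; mL=-1175/221, mR=2025/442; mL+mR=-25/34 → advance -1; mR−mL=4375/442 → turn +1·90°
n=3: pose=(0,3,S); sL=40/37, sR=40/13; mL=-2000/481, mR=1260/481; mL+mR=-20/13 → advance -1; mR−mL=3260/481 → turn +1·90°
n=4: pose=(0,4,E); sL=20/29, sR=100/97; mL=-4840/2813, mR=3390/2813; mL+mR=-50/97 → advance -1; mR−mL=8230/2813 → turn +1·90°
n=5: pose=(-1,4,N); sL=200/157, sR=40/53; mL=-16880/8321, mR=13740/8321; mL+mR=-20/53 → advance -1; mR−mL=30620/8321 → turn +1·90°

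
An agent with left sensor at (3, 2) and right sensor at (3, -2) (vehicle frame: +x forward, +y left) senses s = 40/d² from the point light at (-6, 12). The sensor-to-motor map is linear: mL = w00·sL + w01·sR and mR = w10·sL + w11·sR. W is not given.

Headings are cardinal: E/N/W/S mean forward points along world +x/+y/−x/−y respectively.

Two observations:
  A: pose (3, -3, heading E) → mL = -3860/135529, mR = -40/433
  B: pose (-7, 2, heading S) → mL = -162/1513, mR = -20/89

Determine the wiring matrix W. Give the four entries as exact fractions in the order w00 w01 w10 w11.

1/2 -1 0 -1

obs A: pose=(3,-3,E) → sL=40/313, sR=40/433, mL=-3860/135529, mR=-40/433
obs B: pose=(-7,2,S) → sL=4/17, sR=20/89, mL=-162/1513, mR=-20/89
sensor matrix S = [[40/313, 40/433], [4/17, 20/89]]; det S = 1431680/205055377
solve [mL_A; mL_B] = S·[w00; w01] and [mR_A; mR_B] = S·[w10; w11]:
  w00 = 1/2, w01 = -1, w10 = 0, w11 = -1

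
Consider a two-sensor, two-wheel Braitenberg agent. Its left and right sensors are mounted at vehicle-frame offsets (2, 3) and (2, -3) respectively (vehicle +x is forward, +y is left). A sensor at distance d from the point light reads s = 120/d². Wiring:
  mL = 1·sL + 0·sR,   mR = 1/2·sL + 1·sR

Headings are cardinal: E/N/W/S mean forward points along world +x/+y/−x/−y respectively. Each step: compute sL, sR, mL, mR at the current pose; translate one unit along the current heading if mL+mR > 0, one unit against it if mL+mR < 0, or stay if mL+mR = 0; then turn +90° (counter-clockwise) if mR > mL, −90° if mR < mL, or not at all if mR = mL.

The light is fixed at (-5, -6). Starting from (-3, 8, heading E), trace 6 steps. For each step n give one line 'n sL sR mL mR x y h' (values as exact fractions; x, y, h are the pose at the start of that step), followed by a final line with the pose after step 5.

0 24/61 120/137 24/61 8964/8357 -3 8 E
1 15/32 30/73 15/32 3015/4672 -2 8 N
2 24/29 24/65 24/29 1476/1885 -2 9 W
3 12/29 60/157 12/29 2682/4553 -3 9 N
4 120/169 120/361 120/169 41940/61009 -3 10 W
5 15/41 6/17 15/41 747/1394 -4 10 N
final -4 11 W

n=0: pose=(-3,8,E); sL=24/61, sR=120/137; mL=24/61, mR=8964/8357; mL+mR=12252/8357 → advance +1; mR−mL=5676/8357 → turn +1·90°
n=1: pose=(-2,8,N); sL=15/32, sR=30/73; mL=15/32, mR=3015/4672; mL+mR=5205/4672 → advance +1; mR−mL=825/4672 → turn +1·90°
n=2: pose=(-2,9,W); sL=24/29, sR=24/65; mL=24/29, mR=1476/1885; mL+mR=3036/1885 → advance +1; mR−mL=-84/1885 → turn -1·90°
n=3: pose=(-3,9,N); sL=12/29, sR=60/157; mL=12/29, mR=2682/4553; mL+mR=4566/4553 → advance +1; mR−mL=798/4553 → turn +1·90°
n=4: pose=(-3,10,W); sL=120/169, sR=120/361; mL=120/169, mR=41940/61009; mL+mR=85260/61009 → advance +1; mR−mL=-1380/61009 → turn -1·90°
n=5: pose=(-4,10,N); sL=15/41, sR=6/17; mL=15/41, mR=747/1394; mL+mR=1257/1394 → advance +1; mR−mL=237/1394 → turn +1·90°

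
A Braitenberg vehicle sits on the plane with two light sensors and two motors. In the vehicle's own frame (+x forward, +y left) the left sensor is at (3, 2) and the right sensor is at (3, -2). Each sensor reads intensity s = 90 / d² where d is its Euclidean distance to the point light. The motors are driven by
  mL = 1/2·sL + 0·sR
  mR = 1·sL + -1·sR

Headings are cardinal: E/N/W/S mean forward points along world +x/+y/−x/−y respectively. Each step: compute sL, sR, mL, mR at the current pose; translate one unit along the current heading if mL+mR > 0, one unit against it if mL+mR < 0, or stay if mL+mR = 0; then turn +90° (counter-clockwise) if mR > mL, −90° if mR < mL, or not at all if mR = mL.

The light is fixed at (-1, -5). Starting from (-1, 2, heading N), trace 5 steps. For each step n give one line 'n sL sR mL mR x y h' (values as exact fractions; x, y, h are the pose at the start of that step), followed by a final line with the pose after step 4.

0 45/52 45/52 45/104 0 -1 2 N
1 90/109 2 45/109 -128/109 -1 3 E
2 45/13 45/17 45/26 180/221 -2 3 S
3 90/41 90/97 45/41 5040/3977 -2 2 W
4 45/8 45/16 45/16 45/16 -3 2 S
final -3 1 S

n=0: pose=(-1,2,N); sL=45/52, sR=45/52; mL=45/104, mR=0; mL+mR=45/104 → advance +1; mR−mL=-45/104 → turn -1·90°
n=1: pose=(-1,3,E); sL=90/109, sR=2; mL=45/109, mR=-128/109; mL+mR=-83/109 → advance -1; mR−mL=-173/109 → turn -1·90°
n=2: pose=(-2,3,S); sL=45/13, sR=45/17; mL=45/26, mR=180/221; mL+mR=1125/442 → advance +1; mR−mL=-405/442 → turn -1·90°
n=3: pose=(-2,2,W); sL=90/41, sR=90/97; mL=45/41, mR=5040/3977; mL+mR=9405/3977 → advance +1; mR−mL=675/3977 → turn +1·90°
n=4: pose=(-3,2,S); sL=45/8, sR=45/16; mL=45/16, mR=45/16; mL+mR=45/8 → advance +1; mR−mL=0 → turn +0·90°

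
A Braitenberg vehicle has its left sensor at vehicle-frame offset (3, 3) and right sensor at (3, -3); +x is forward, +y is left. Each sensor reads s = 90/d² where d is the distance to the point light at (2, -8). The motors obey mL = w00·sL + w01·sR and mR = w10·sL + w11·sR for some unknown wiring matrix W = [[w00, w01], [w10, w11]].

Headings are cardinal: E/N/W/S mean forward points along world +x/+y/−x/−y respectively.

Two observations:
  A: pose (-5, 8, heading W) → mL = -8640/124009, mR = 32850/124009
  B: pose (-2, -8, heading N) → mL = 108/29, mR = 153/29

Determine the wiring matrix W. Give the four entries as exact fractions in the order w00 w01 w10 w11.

-1/2 1/2 1/2 1/2

obs A: pose=(-5,8,W) → sL=90/269, sR=90/461, mL=-8640/124009, mR=32850/124009
obs B: pose=(-2,-8,N) → sL=45/29, sR=9, mL=108/29, mR=153/29
sensor matrix S = [[90/269, 90/461], [45/29, 9]]; det S = 9739440/3596261
solve [mL_A; mL_B] = S·[w00; w01] and [mR_A; mR_B] = S·[w10; w11]:
  w00 = -1/2, w01 = 1/2, w10 = 1/2, w11 = 1/2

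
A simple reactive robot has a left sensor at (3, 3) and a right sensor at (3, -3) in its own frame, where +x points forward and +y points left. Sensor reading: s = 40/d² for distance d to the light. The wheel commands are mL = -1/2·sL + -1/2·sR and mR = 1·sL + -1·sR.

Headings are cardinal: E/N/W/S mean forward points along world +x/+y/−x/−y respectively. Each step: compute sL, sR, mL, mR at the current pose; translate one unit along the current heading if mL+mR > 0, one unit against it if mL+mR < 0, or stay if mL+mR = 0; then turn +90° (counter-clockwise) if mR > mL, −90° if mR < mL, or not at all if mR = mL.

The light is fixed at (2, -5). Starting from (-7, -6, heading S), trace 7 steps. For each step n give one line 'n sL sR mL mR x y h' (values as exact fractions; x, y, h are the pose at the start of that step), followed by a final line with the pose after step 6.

0 10/13 1/4 -53/104 27/52 -7 -6 S
1 40/37 40/61 -1960/2257 960/2257 -7 -7 E
2 4/17 4/5 -44/85 -48/85 -8 -7 N
3 40/49 8/17 -536/833 288/833 -8 -8 E
4 10/49 5/8 -325/784 -165/392 -9 -8 N
5 8/13 40/113 -712/1469 384/1469 -9 -9 E
6 20/113 20/41 -1540/4633 -1440/4633 -10 -9 N
final -10 -10 W

n=0: pose=(-7,-6,S); sL=10/13, sR=1/4; mL=-53/104, mR=27/52; mL+mR=1/104 → advance +1; mR−mL=107/104 → turn +1·90°
n=1: pose=(-7,-7,E); sL=40/37, sR=40/61; mL=-1960/2257, mR=960/2257; mL+mR=-1000/2257 → advance -1; mR−mL=2920/2257 → turn +1·90°
n=2: pose=(-8,-7,N); sL=4/17, sR=4/5; mL=-44/85, mR=-48/85; mL+mR=-92/85 → advance -1; mR−mL=-4/85 → turn -1·90°
n=3: pose=(-8,-8,E); sL=40/49, sR=8/17; mL=-536/833, mR=288/833; mL+mR=-248/833 → advance -1; mR−mL=824/833 → turn +1·90°
n=4: pose=(-9,-8,N); sL=10/49, sR=5/8; mL=-325/784, mR=-165/392; mL+mR=-655/784 → advance -1; mR−mL=-5/784 → turn -1·90°
n=5: pose=(-9,-9,E); sL=8/13, sR=40/113; mL=-712/1469, mR=384/1469; mL+mR=-328/1469 → advance -1; mR−mL=1096/1469 → turn +1·90°
n=6: pose=(-10,-9,N); sL=20/113, sR=20/41; mL=-1540/4633, mR=-1440/4633; mL+mR=-2980/4633 → advance -1; mR−mL=100/4633 → turn +1·90°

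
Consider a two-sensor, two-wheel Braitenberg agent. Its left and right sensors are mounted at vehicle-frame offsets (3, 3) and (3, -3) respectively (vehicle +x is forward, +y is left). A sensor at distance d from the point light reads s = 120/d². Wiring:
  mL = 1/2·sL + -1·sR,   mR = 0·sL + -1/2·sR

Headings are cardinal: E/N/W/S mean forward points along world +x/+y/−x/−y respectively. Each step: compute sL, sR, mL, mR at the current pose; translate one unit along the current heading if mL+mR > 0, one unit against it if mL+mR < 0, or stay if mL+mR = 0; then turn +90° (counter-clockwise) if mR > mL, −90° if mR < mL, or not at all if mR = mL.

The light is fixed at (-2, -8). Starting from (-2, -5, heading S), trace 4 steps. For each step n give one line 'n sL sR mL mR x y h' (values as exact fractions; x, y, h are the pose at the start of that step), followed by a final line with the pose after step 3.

0 40/3 40/3 -20/3 -20/3 -2 -5 S
1 12 12 -6 -6 -2 -4 S
2 120/13 120/13 -60/13 -60/13 -2 -3 S
3 20/3 20/3 -10/3 -10/3 -2 -2 S
final -2 -1 S

n=0: pose=(-2,-5,S); sL=40/3, sR=40/3; mL=-20/3, mR=-20/3; mL+mR=-40/3 → advance -1; mR−mL=0 → turn +0·90°
n=1: pose=(-2,-4,S); sL=12, sR=12; mL=-6, mR=-6; mL+mR=-12 → advance -1; mR−mL=0 → turn +0·90°
n=2: pose=(-2,-3,S); sL=120/13, sR=120/13; mL=-60/13, mR=-60/13; mL+mR=-120/13 → advance -1; mR−mL=0 → turn +0·90°
n=3: pose=(-2,-2,S); sL=20/3, sR=20/3; mL=-10/3, mR=-10/3; mL+mR=-20/3 → advance -1; mR−mL=0 → turn +0·90°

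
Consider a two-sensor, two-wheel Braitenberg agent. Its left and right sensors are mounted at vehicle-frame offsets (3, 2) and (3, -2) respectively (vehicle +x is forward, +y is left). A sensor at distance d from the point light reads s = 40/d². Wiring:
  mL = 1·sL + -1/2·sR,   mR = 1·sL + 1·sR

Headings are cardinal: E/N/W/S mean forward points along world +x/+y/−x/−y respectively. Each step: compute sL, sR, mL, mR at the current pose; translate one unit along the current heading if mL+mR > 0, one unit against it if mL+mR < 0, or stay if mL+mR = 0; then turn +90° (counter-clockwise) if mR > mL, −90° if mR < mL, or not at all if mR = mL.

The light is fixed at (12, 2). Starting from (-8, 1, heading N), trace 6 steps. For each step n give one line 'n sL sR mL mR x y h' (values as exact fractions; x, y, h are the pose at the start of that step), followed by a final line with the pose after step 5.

0 5/61 5/41 105/5002 510/2501 -8 1 N
1 40/533 40/533 20/533 80/533 -8 2 W
2 4/37 20/269 706/9953 1816/9953 -9 2 S
3 8/65 40/333 1364/21645 5264/21645 -9 1 E
4 5/61 5/41 105/5002 510/2501 -8 1 N
5 40/533 40/533 20/533 80/533 -8 2 W
final -9 2 S

n=0: pose=(-8,1,N); sL=5/61, sR=5/41; mL=105/5002, mR=510/2501; mL+mR=1125/5002 → advance +1; mR−mL=15/82 → turn +1·90°
n=1: pose=(-8,2,W); sL=40/533, sR=40/533; mL=20/533, mR=80/533; mL+mR=100/533 → advance +1; mR−mL=60/533 → turn +1·90°
n=2: pose=(-9,2,S); sL=4/37, sR=20/269; mL=706/9953, mR=1816/9953; mL+mR=2522/9953 → advance +1; mR−mL=30/269 → turn +1·90°
n=3: pose=(-9,1,E); sL=8/65, sR=40/333; mL=1364/21645, mR=5264/21645; mL+mR=6628/21645 → advance +1; mR−mL=20/111 → turn +1·90°
n=4: pose=(-8,1,N); sL=5/61, sR=5/41; mL=105/5002, mR=510/2501; mL+mR=1125/5002 → advance +1; mR−mL=15/82 → turn +1·90°
n=5: pose=(-8,2,W); sL=40/533, sR=40/533; mL=20/533, mR=80/533; mL+mR=100/533 → advance +1; mR−mL=60/533 → turn +1·90°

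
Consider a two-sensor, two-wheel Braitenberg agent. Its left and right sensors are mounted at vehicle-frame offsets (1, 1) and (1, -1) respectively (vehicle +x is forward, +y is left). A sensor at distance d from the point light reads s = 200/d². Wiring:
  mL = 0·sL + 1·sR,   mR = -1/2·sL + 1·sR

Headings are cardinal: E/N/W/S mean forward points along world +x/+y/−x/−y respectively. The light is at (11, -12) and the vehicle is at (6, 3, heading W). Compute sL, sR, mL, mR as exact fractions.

25/29 50/73 50/73 1075/4234

left sensor world pos  = (5, 2); dL² = 232
right sensor world pos = (5, 4); dR² = 292
sL = 200/232 = 25/29
sR = 200/292 = 50/73
mL = 0·sL + 1·sR = 50/73
mR = -1/2·sL + 1·sR = 1075/4234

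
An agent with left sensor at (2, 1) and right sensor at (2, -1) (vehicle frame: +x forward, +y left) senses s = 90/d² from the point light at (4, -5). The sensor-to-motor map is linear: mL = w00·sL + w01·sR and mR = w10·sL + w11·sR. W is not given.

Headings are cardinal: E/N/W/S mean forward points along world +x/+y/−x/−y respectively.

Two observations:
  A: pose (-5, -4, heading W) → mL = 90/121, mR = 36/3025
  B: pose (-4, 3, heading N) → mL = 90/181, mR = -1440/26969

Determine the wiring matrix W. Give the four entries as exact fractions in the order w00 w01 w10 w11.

obs A: pose=(-5,-4,W) → sL=90/121, sR=18/25, mL=90/121, mR=36/3025
obs B: pose=(-4,3,N) → sL=90/181, sR=90/149, mL=90/181, mR=-1440/26969
sensor matrix S = [[90/121, 18/25], [90/181, 90/149]]; det S = 1489104/16316245
solve [mL_A; mL_B] = S·[w00; w01] and [mR_A; mR_B] = S·[w10; w11]:
  w00 = 1, w01 = 0, w10 = 1/2, w11 = -1/2

1 0 1/2 -1/2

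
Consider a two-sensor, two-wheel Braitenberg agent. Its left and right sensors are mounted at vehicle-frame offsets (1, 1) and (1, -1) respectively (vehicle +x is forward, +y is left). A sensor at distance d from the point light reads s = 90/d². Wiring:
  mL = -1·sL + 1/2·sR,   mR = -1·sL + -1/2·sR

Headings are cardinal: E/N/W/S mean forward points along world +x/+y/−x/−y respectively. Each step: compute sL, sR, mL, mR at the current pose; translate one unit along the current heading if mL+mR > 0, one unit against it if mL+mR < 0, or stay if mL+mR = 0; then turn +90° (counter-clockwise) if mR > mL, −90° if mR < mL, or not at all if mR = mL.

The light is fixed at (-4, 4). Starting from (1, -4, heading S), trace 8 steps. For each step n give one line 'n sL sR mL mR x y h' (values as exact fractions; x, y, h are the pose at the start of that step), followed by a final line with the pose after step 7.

n=0: pose=(1,-4,S); sL=10/13, sR=90/97; mL=-385/1261, mR=-1555/1261; mL+mR=-20/13 → advance -1; mR−mL=-90/97 → turn -1·90°
n=1: pose=(1,-3,W); sL=9/8, sR=45/26; mL=-27/104, mR=-207/104; mL+mR=-9/4 → advance -1; mR−mL=-45/26 → turn -1·90°
n=2: pose=(2,-3,N); sL=90/61, sR=18/17; mL=-981/1037, mR=-2079/1037; mL+mR=-180/61 → advance -1; mR−mL=-18/17 → turn -1·90°
n=3: pose=(2,-4,E); sL=45/49, sR=9/13; mL=-729/1274, mR=-1611/1274; mL+mR=-90/49 → advance -1; mR−mL=-9/13 → turn -1·90°
n=4: pose=(1,-4,S); sL=10/13, sR=90/97; mL=-385/1261, mR=-1555/1261; mL+mR=-20/13 → advance -1; mR−mL=-90/97 → turn -1·90°
n=5: pose=(1,-3,W); sL=9/8, sR=45/26; mL=-27/104, mR=-207/104; mL+mR=-9/4 → advance -1; mR−mL=-45/26 → turn -1·90°
n=6: pose=(2,-3,N); sL=90/61, sR=18/17; mL=-981/1037, mR=-2079/1037; mL+mR=-180/61 → advance -1; mR−mL=-18/17 → turn -1·90°
n=7: pose=(2,-4,E); sL=45/49, sR=9/13; mL=-729/1274, mR=-1611/1274; mL+mR=-90/49 → advance -1; mR−mL=-9/13 → turn -1·90°

0 10/13 90/97 -385/1261 -1555/1261 1 -4 S
1 9/8 45/26 -27/104 -207/104 1 -3 W
2 90/61 18/17 -981/1037 -2079/1037 2 -3 N
3 45/49 9/13 -729/1274 -1611/1274 2 -4 E
4 10/13 90/97 -385/1261 -1555/1261 1 -4 S
5 9/8 45/26 -27/104 -207/104 1 -3 W
6 90/61 18/17 -981/1037 -2079/1037 2 -3 N
7 45/49 9/13 -729/1274 -1611/1274 2 -4 E
final 1 -4 S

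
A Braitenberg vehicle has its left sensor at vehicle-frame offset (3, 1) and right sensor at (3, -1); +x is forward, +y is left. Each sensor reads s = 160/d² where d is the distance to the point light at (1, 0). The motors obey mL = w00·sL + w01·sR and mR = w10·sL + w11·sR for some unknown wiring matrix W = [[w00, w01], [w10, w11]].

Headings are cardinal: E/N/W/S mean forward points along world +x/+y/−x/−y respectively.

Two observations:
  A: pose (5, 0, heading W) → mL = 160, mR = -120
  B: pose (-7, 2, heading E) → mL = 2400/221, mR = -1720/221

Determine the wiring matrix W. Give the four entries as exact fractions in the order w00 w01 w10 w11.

obs A: pose=(5,0,W) → sL=80, sR=80, mL=160, mR=-120
obs B: pose=(-7,2,E) → sL=80/17, sR=80/13, mL=2400/221, mR=-1720/221
sensor matrix S = [[80, 80], [80/17, 80/13]]; det S = 25600/221
solve [mL_A; mL_B] = S·[w00; w01] and [mR_A; mR_B] = S·[w10; w11]:
  w00 = 1, w01 = 1, w10 = -1, w11 = -1/2

1 1 -1 -1/2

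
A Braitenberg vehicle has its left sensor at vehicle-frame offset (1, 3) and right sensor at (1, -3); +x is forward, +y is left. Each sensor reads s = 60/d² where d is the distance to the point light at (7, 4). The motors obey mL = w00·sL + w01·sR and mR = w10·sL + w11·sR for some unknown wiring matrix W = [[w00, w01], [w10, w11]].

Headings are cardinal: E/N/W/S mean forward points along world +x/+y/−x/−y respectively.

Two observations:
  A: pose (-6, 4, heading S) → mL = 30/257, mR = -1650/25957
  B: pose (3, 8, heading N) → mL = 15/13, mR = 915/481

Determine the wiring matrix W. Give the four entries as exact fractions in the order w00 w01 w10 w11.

obs A: pose=(-6,4,S) → sL=60/101, sR=60/257, mL=30/257, mR=-1650/25957
obs B: pose=(3,8,N) → sL=30/37, sR=30/13, mL=15/13, mR=915/481
sensor matrix S = [[60/101, 60/257], [30/37, 30/13]]; det S = 14752800/12485317
solve [mL_A; mL_B] = S·[w00; w01] and [mR_A; mR_B] = S·[w10; w11]:
  w00 = 0, w01 = 1/2, w10 = -1/2, w11 = 1

0 1/2 -1/2 1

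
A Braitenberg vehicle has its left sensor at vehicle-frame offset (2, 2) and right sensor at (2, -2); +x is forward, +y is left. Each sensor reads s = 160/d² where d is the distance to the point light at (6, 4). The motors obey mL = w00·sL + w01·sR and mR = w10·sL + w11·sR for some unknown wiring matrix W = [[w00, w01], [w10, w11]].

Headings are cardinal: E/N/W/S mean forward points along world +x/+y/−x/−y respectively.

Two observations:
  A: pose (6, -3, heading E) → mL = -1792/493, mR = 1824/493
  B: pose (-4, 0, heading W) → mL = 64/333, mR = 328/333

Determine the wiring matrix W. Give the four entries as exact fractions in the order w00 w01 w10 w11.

-1 1 1/2 1/2

obs A: pose=(6,-3,E) → sL=160/29, sR=32/17, mL=-1792/493, mR=1824/493
obs B: pose=(-4,0,W) → sL=8/9, sR=40/37, mL=64/333, mR=328/333
sensor matrix S = [[160/29, 32/17], [8/9, 40/37]]; det S = 704512/164169
solve [mL_A; mL_B] = S·[w00; w01] and [mR_A; mR_B] = S·[w10; w11]:
  w00 = -1, w01 = 1, w10 = 1/2, w11 = 1/2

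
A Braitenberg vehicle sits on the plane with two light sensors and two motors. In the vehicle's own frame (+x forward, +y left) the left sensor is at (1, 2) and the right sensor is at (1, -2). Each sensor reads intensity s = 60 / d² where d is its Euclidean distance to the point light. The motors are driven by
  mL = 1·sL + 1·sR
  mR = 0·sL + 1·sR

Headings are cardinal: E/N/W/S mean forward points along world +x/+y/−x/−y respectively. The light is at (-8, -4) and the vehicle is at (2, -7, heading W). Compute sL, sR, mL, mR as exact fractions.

30/53 30/41 2820/2173 30/41

left sensor world pos  = (1, -9); dL² = 106
right sensor world pos = (1, -5); dR² = 82
sL = 60/106 = 30/53
sR = 60/82 = 30/41
mL = 1·sL + 1·sR = 2820/2173
mR = 0·sL + 1·sR = 30/41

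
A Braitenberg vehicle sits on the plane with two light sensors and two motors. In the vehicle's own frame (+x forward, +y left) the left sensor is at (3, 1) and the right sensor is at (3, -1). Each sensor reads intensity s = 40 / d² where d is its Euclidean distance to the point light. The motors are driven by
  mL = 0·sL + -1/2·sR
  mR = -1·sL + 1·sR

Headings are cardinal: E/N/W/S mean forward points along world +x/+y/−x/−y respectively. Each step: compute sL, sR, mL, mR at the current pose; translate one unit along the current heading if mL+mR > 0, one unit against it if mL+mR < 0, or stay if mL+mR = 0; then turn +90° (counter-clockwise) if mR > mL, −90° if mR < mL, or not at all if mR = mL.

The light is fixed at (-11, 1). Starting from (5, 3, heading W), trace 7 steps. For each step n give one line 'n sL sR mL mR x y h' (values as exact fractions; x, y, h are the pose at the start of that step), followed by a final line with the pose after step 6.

n=0: pose=(5,3,W); sL=4/17, sR=20/89; mL=-10/89, mR=-16/1513; mL+mR=-186/1513 → advance -1; mR−mL=154/1513 → turn +1·90°
n=1: pose=(6,3,S); sL=8/65, sR=40/257; mL=-20/257, mR=544/16705; mL+mR=-756/16705 → advance -1; mR−mL=1844/16705 → turn +1·90°
n=2: pose=(6,4,E); sL=5/52, sR=10/101; mL=-5/101, mR=15/5252; mL+mR=-245/5252 → advance -1; mR−mL=275/5252 → turn +1·90°
n=3: pose=(5,4,N); sL=40/261, sR=8/65; mL=-4/65, mR=-512/16965; mL+mR=-1556/16965 → advance -1; mR−mL=532/16965 → turn +1·90°
n=4: pose=(5,3,W); sL=4/17, sR=20/89; mL=-10/89, mR=-16/1513; mL+mR=-186/1513 → advance -1; mR−mL=154/1513 → turn +1·90°
n=5: pose=(6,3,S); sL=8/65, sR=40/257; mL=-20/257, mR=544/16705; mL+mR=-756/16705 → advance -1; mR−mL=1844/16705 → turn +1·90°
n=6: pose=(6,4,E); sL=5/52, sR=10/101; mL=-5/101, mR=15/5252; mL+mR=-245/5252 → advance -1; mR−mL=275/5252 → turn +1·90°

0 4/17 20/89 -10/89 -16/1513 5 3 W
1 8/65 40/257 -20/257 544/16705 6 3 S
2 5/52 10/101 -5/101 15/5252 6 4 E
3 40/261 8/65 -4/65 -512/16965 5 4 N
4 4/17 20/89 -10/89 -16/1513 5 3 W
5 8/65 40/257 -20/257 544/16705 6 3 S
6 5/52 10/101 -5/101 15/5252 6 4 E
final 5 4 N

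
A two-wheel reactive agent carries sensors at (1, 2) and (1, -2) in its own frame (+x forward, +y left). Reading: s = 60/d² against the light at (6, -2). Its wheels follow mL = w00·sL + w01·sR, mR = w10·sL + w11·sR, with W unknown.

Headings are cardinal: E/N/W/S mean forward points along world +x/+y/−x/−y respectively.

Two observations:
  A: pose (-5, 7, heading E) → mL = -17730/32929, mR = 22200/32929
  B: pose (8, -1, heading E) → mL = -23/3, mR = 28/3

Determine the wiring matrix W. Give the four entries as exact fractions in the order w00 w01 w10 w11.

-1/2 -1 1 1

obs A: pose=(-5,7,E) → sL=60/221, sR=60/149, mL=-17730/32929, mR=22200/32929
obs B: pose=(8,-1,E) → sL=10/3, sR=6, mL=-23/3, mR=28/3
sensor matrix S = [[60/221, 60/149], [10/3, 6]]; det S = 9440/32929
solve [mL_A; mL_B] = S·[w00; w01] and [mR_A; mR_B] = S·[w10; w11]:
  w00 = -1/2, w01 = -1, w10 = 1, w11 = 1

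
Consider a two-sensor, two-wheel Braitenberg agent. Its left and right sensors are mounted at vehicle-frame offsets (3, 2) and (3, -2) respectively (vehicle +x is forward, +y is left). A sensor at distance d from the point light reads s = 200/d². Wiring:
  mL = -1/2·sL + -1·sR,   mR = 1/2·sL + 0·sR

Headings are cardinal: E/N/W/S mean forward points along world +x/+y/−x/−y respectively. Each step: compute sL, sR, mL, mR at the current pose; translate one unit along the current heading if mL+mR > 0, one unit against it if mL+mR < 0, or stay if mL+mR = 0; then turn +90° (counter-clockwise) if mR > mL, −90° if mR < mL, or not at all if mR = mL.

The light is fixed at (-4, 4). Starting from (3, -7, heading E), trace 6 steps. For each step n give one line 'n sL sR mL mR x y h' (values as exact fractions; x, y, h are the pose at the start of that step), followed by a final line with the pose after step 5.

n=0: pose=(3,-7,E); sL=200/181, sR=200/269; mL=-63100/48689, mR=100/181; mL+mR=-200/269 → advance -1; mR−mL=90000/48689 → turn +1·90°
n=1: pose=(2,-7,N); sL=5/2, sR=25/16; mL=-45/16, mR=5/4; mL+mR=-25/16 → advance -1; mR−mL=65/16 → turn +1·90°
n=2: pose=(2,-8,W); sL=40/41, sR=200/109; mL=-10380/4469, mR=20/41; mL+mR=-200/109 → advance -1; mR−mL=12560/4469 → turn +1·90°
n=3: pose=(3,-8,S); sL=100/153, sR=4/5; mL=-862/765, mR=50/153; mL+mR=-4/5 → advance -1; mR−mL=1112/765 → turn +1·90°
n=4: pose=(3,-7,E); sL=200/181, sR=200/269; mL=-63100/48689, mR=100/181; mL+mR=-200/269 → advance -1; mR−mL=90000/48689 → turn +1·90°
n=5: pose=(2,-7,N); sL=5/2, sR=25/16; mL=-45/16, mR=5/4; mL+mR=-25/16 → advance -1; mR−mL=65/16 → turn +1·90°

0 200/181 200/269 -63100/48689 100/181 3 -7 E
1 5/2 25/16 -45/16 5/4 2 -7 N
2 40/41 200/109 -10380/4469 20/41 2 -8 W
3 100/153 4/5 -862/765 50/153 3 -8 S
4 200/181 200/269 -63100/48689 100/181 3 -7 E
5 5/2 25/16 -45/16 5/4 2 -7 N
final 2 -8 W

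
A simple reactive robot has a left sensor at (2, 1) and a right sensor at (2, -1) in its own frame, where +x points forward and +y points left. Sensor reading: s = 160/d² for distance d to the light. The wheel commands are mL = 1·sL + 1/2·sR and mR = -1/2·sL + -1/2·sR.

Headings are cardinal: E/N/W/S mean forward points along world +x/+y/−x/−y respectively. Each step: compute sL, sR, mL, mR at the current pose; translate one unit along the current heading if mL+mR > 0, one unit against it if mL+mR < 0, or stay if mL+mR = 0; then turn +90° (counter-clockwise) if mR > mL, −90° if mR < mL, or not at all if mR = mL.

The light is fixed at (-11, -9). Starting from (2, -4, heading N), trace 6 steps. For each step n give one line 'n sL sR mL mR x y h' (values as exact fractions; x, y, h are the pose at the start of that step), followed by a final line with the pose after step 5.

n=0: pose=(2,-4,N); sL=160/193, sR=32/49; mL=10928/9457, mR=-7008/9457; mL+mR=80/193 → advance +1; mR−mL=-17936/9457 → turn -1·90°
n=1: pose=(2,-3,E); sL=80/137, sR=16/25; mL=3096/3425, mR=-2096/3425; mL+mR=40/137 → advance +1; mR−mL=-5192/3425 → turn -1·90°
n=2: pose=(3,-3,S); sL=160/241, sR=32/37; mL=9776/8917, mR=-6816/8917; mL+mR=80/241 → advance +1; mR−mL=-16592/8917 → turn -1·90°
n=3: pose=(3,-4,W); sL=1, sR=8/9; mL=13/9, mR=-17/18; mL+mR=1/2 → advance +1; mR−mL=-43/18 → turn -1·90°
n=4: pose=(2,-4,N); sL=160/193, sR=32/49; mL=10928/9457, mR=-7008/9457; mL+mR=80/193 → advance +1; mR−mL=-17936/9457 → turn -1·90°
n=5: pose=(2,-3,E); sL=80/137, sR=16/25; mL=3096/3425, mR=-2096/3425; mL+mR=40/137 → advance +1; mR−mL=-5192/3425 → turn -1·90°

0 160/193 32/49 10928/9457 -7008/9457 2 -4 N
1 80/137 16/25 3096/3425 -2096/3425 2 -3 E
2 160/241 32/37 9776/8917 -6816/8917 3 -3 S
3 1 8/9 13/9 -17/18 3 -4 W
4 160/193 32/49 10928/9457 -7008/9457 2 -4 N
5 80/137 16/25 3096/3425 -2096/3425 2 -3 E
final 3 -3 S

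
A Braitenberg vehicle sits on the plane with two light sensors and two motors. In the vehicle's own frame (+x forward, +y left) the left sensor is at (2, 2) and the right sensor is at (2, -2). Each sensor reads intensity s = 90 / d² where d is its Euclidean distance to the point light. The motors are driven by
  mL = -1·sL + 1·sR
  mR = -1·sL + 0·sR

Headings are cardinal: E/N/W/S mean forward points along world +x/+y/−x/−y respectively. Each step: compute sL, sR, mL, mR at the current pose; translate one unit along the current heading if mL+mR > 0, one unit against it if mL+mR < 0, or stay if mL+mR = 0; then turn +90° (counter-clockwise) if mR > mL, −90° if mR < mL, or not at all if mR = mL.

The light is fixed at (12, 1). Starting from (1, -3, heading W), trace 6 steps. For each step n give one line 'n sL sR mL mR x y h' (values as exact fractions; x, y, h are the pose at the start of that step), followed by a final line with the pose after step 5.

n=0: pose=(1,-3,W); sL=18/41, sR=90/173; mL=576/7093, mR=-18/41; mL+mR=-2538/7093 → advance -1; mR−mL=-90/173 → turn -1·90°
n=1: pose=(2,-3,N); sL=45/74, sR=45/34; mL=450/629, mR=-45/74; mL+mR=135/1258 → advance +1; mR−mL=-45/34 → turn -1·90°
n=2: pose=(2,-2,E); sL=18/13, sR=90/89; mL=-432/1157, mR=-18/13; mL+mR=-2034/1157 → advance -1; mR−mL=-90/89 → turn -1·90°
n=3: pose=(1,-2,S); sL=45/53, sR=45/97; mL=-1980/5141, mR=-45/53; mL+mR=-6345/5141 → advance -1; mR−mL=-45/97 → turn -1·90°
n=4: pose=(1,-1,W); sL=18/37, sR=90/169; mL=288/6253, mR=-18/37; mL+mR=-2754/6253 → advance -1; mR−mL=-90/169 → turn -1·90°
n=5: pose=(2,-1,N); sL=5/8, sR=45/32; mL=25/32, mR=-5/8; mL+mR=5/32 → advance +1; mR−mL=-45/32 → turn -1·90°

0 18/41 90/173 576/7093 -18/41 1 -3 W
1 45/74 45/34 450/629 -45/74 2 -3 N
2 18/13 90/89 -432/1157 -18/13 2 -2 E
3 45/53 45/97 -1980/5141 -45/53 1 -2 S
4 18/37 90/169 288/6253 -18/37 1 -1 W
5 5/8 45/32 25/32 -5/8 2 -1 N
final 2 0 E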